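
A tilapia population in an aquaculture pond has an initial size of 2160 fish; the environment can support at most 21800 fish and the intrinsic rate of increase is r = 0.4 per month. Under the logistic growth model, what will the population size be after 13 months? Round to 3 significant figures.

20800 fish

A = (K − N₀)/N₀ = (21800 − 2160)/2160 = 9.0926.
N(t) = K/(1 + A·e^(−rt)) = 21800/(1 + 9.0926×e^(−0.4×13)).
e^(−5.2) = 0.0055166; denominator = 1 + 9.0926×0.0055166 = 1.0502.
N = 21800/1.0502 = 20758.7.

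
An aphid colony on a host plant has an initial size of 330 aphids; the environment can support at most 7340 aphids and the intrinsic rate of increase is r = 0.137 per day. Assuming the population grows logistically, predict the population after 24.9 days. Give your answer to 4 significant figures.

4315 aphids

A = (K − N₀)/N₀ = (7340 − 330)/330 = 21.242.
N(t) = K/(1 + A·e^(−rt)) = 7340/(1 + 21.242×e^(−0.137×24.9)).
e^(−3.411) = 0.032998; denominator = 1 + 21.242×0.032998 = 1.701.
N = 7340/1.701 = 4315.2.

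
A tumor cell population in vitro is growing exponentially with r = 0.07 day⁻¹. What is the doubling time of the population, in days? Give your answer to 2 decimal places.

9.90 days

Doubling time t_d = ln(2)/r = 0.6931/0.07 = 9.9021.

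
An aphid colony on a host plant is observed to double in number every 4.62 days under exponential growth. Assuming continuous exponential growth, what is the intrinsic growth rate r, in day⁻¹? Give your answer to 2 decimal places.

r = ln(2)/t_d = 0.6931/4.62 = 0.15003.

0.15 per day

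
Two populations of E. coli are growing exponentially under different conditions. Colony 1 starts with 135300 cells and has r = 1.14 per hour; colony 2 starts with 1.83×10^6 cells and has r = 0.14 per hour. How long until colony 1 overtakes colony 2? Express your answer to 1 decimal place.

2.6 hours

Set 135300·e^(1.14t) = 1.83×10^6·e^(0.14t).
e^((1.14 − 0.14)t) = 1.83×10^6/135300 → e^(1·t) = 13.525.
1·t = ln(13.525) = 2.6046, so t = 2.6046/1 = 2.6046.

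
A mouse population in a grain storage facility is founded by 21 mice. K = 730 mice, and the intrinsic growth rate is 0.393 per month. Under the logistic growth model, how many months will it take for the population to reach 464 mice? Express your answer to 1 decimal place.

A = (K − N₀)/N₀ = (730 − 21)/21 = 33.762.
Solve 730/(1 + 33.762·e^(−0.393t)) = 464: 1 + 33.762·e^(−0.393t) = 1.5733, so e^(−0.393t) = 0.01698.
−0.393·t = ln(0.01698) = -4.0757, so t = 4.0757/0.393 = 10.371.

10.4 months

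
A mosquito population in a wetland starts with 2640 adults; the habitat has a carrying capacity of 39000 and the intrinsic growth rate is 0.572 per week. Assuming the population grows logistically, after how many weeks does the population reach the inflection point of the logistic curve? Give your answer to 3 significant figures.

Logistic growth is fastest at N = K/2 = 19500.
A = (K − N₀)/N₀ = 13.773. Set K/(1 + A·e^(−rt)) = K/2 → A·e^(−rt) = 1.
e^(−0.572t) = 1/13.773 = 0.0726073, so t = ln(13.773)/0.572 = 2.6227/0.572 = 4.5851.

4.59 weeks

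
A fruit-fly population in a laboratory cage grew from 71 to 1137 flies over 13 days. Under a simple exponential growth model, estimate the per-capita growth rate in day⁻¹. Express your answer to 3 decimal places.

From N(t) = N₀·e^(rt): e^(r·13) = 1137/71 = 16.014.
r·13 = ln(16.014) = 2.7735, so r = 2.7735/13 = 0.21334.

0.213 per day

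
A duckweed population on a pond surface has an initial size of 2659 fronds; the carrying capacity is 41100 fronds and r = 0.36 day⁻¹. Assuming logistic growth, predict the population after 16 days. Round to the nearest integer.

A = (K − N₀)/N₀ = (41100 − 2659)/2659 = 14.457.
N(t) = K/(1 + A·e^(−rt)) = 41100/(1 + 14.457×e^(−0.36×16)).
e^(−5.76) = 0.0031511; denominator = 1 + 14.457×0.0031511 = 1.0456.
N = 41100/1.0456 = 39309.3.

39309 fronds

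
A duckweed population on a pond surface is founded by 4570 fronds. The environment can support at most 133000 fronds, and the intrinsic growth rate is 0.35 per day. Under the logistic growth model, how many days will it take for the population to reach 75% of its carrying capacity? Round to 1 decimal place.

A = (K − N₀)/N₀ = (133000 − 4570)/4570 = 28.103.
Solve 133000/(1 + 28.103·e^(−0.35t)) = 99750: 1 + 28.103·e^(−0.35t) = 1.3333, so e^(−0.35t) = 0.0118612.
−0.35·t = ln(0.0118612) = -4.4345, so t = 4.4345/0.35 = 12.67.

12.7 days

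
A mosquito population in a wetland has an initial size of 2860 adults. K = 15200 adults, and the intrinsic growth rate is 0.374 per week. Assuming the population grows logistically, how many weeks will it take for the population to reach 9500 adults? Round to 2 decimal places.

A = (K − N₀)/N₀ = (15200 − 2860)/2860 = 4.3147.
Solve 15200/(1 + 4.3147·e^(−0.374t)) = 9500: 1 + 4.3147·e^(−0.374t) = 1.6, so e^(−0.374t) = 0.13906.
−0.374·t = ln(0.13906) = -1.9729, so t = 1.9729/0.374 = 5.275.

5.28 weeks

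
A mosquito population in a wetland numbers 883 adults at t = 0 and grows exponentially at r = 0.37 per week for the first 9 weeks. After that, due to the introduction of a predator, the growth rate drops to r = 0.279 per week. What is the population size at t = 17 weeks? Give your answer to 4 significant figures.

229900 adults

Phase 1: N(9) = 883·e^(0.37×9) = 883·e^3.33 = 24669.6.
Phase 2 runs for 17 − 9 = 8 weeks at r = 0.279.
N(17) = 24669.6·e^(0.279×8) = 24669.6·e^2.232 = 229883.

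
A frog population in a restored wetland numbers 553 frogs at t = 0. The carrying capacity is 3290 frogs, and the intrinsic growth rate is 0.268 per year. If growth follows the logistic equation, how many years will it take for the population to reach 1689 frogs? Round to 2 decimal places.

6.17 years

A = (K − N₀)/N₀ = (3290 − 553)/553 = 4.9494.
Solve 3290/(1 + 4.9494·e^(−0.268t)) = 1689: 1 + 4.9494·e^(−0.268t) = 1.9479, so e^(−0.268t) = 0.191519.
−0.268·t = ln(0.191519) = -1.6528, so t = 1.6528/0.268 = 6.167.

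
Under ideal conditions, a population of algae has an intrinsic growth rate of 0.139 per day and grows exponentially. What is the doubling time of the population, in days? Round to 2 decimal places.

Doubling time t_d = ln(2)/r = 0.6931/0.139 = 4.9867.

4.99 days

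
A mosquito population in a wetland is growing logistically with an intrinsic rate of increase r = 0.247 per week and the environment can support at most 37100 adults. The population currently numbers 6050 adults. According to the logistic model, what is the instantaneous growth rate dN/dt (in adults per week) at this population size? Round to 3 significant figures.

1250 adults per week

dN/dt = rN(1 − N/K) = 0.247 × 6050 × (1 − 6050/37100).
1 − 6050/37100 = 0.83693; dN/dt = 0.247 × 6050 × 0.83693 = 1250.7.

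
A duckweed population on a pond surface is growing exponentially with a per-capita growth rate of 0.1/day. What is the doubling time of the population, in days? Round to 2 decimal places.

6.93 days

Doubling time t_d = ln(2)/r = 0.6931/0.1 = 6.9315.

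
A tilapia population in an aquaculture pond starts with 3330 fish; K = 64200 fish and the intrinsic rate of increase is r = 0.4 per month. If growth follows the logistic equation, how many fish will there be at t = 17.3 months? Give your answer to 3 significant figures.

A = (K − N₀)/N₀ = (64200 − 3330)/3330 = 18.279.
N(t) = K/(1 + A·e^(−rt)) = 64200/(1 + 18.279×e^(−0.4×17.3)).
e^(−6.92) = 0.00098783; denominator = 1 + 18.279×0.00098783 = 1.0181.
N = 64200/1.0181 = 63061.3.

63100 fish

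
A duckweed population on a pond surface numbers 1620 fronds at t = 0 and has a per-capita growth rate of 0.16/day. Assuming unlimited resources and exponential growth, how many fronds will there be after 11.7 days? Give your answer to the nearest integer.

N(t) = N₀·e^(rt) = 1620 × e^(0.16×11.7) = 1620 × e^1.872.
e^1.872 ≈ 6.5013, so N ≈ 1620 × 6.5013 = 10532.1.

10532 fronds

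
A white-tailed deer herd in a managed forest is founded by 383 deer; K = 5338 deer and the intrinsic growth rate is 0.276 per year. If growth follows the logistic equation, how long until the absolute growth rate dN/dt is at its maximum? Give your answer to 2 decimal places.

Logistic growth is fastest at N = K/2 = 2669.
A = (K − N₀)/N₀ = 12.937. Set K/(1 + A·e^(−rt)) = K/2 → A·e^(−rt) = 1.
e^(−0.276t) = 1/12.937 = 0.0772957, so t = ln(12.937)/0.276 = 2.5601/0.276 = 9.2758.

9.28 years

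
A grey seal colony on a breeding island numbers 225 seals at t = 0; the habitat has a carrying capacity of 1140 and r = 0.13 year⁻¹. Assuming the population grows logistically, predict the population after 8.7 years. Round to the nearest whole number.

493 seals

A = (K − N₀)/N₀ = (1140 − 225)/225 = 4.0667.
N(t) = K/(1 + A·e^(−rt)) = 1140/(1 + 4.0667×e^(−0.13×8.7)).
e^(−1.131) = 0.32271; denominator = 1 + 4.0667×0.32271 = 2.3124.
N = 1140/2.3124 = 493.004.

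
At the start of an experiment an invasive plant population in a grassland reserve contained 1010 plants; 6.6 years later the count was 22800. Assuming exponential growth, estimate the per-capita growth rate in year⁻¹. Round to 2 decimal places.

From N(t) = N₀·e^(rt): e^(r·6.6) = 22800/1010 = 22.574.
r·6.6 = ln(22.574) = 3.1168, so r = 3.1168/6.6 = 0.47224.

0.47 per year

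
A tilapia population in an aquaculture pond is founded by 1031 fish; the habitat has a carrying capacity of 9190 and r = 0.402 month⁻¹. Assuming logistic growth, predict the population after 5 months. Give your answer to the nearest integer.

4460 fish

A = (K − N₀)/N₀ = (9190 − 1031)/1031 = 7.9137.
N(t) = K/(1 + A·e^(−rt)) = 9190/(1 + 7.9137×e^(−0.402×5)).
e^(−2.01) = 0.13399; denominator = 1 + 7.9137×0.13399 = 2.0603.
N = 9190/2.0603 = 4460.42.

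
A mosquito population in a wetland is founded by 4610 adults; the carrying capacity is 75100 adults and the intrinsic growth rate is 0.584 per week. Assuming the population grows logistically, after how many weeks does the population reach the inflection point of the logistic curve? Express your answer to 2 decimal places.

4.67 weeks

Logistic growth is fastest at N = K/2 = 37550.
A = (K − N₀)/N₀ = 15.291. Set K/(1 + A·e^(−rt)) = K/2 → A·e^(−rt) = 1.
e^(−0.584t) = 1/15.291 = 0.0653993, so t = ln(15.291)/0.584 = 2.7272/0.584 = 4.6699.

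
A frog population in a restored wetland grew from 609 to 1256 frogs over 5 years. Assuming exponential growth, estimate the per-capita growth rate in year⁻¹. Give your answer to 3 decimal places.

0.145 per year

From N(t) = N₀·e^(rt): e^(r·5) = 1256/609 = 2.0624.
r·5 = ln(2.0624) = 0.72387, so r = 0.72387/5 = 0.14477.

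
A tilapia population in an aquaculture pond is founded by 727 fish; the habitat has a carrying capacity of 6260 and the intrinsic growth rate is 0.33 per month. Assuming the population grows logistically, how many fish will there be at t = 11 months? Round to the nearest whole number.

A = (K − N₀)/N₀ = (6260 − 727)/727 = 7.6107.
N(t) = K/(1 + A·e^(−rt)) = 6260/(1 + 7.6107×e^(−0.33×11)).
e^(−3.63) = 0.026516; denominator = 1 + 7.6107×0.026516 = 1.2018.
N = 6260/1.2018 = 5208.82.

5209 fish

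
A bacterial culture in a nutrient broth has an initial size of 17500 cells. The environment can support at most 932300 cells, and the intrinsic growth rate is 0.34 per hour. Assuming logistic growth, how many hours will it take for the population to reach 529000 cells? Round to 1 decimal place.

A = (K − N₀)/N₀ = (932300 − 17500)/17500 = 52.274.
Solve 932300/(1 + 52.274·e^(−0.34t)) = 529000: 1 + 52.274·e^(−0.34t) = 1.7624, so e^(−0.34t) = 0.0145843.
−0.34·t = ln(0.0145843) = -4.2278, so t = 4.2278/0.34 = 12.435.

12.4 hours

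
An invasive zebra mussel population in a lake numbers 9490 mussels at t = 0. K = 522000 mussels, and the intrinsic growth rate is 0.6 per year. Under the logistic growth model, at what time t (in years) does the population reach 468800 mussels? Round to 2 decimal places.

10.28 years

A = (K − N₀)/N₀ = (522000 − 9490)/9490 = 54.005.
Solve 522000/(1 + 54.005·e^(−0.6t)) = 468800: 1 + 54.005·e^(−0.6t) = 1.1135, so e^(−0.6t) = 0.0021013.
−0.6·t = ln(0.0021013) = -6.1652, so t = 6.1652/0.6 = 10.275.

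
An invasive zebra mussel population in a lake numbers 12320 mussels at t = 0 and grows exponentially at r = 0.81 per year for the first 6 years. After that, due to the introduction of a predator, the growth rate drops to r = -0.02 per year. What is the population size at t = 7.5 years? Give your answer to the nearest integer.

Phase 1: N(6) = 12320·e^(0.81×6) = 12320·e^4.86 = 1.589578×10^6.
Phase 2 runs for 7.5 − 6 = 1.5 years at r = -0.02.
N(7.5) = 1.589578×10^6·e^(-0.02×1.5) = 1.589578×10^6·e^-0.03 = 1.542599×10^6.

1542599 mussels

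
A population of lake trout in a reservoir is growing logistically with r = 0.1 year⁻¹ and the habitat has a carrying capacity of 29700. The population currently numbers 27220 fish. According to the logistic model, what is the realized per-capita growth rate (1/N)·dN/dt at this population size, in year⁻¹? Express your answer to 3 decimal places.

0.008 per year

(1/N)·dN/dt = r(1 − N/K) = 0.1 × (1 − 27220/29700).
= 0.1 × 0.083502 = 0.0083502.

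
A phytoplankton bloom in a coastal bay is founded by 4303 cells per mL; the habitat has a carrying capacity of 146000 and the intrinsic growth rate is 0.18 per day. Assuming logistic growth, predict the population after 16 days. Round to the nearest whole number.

A = (K − N₀)/N₀ = (146000 − 4303)/4303 = 32.93.
N(t) = K/(1 + A·e^(−rt)) = 146000/(1 + 32.93×e^(−0.18×16)).
e^(−2.88) = 0.056135; denominator = 1 + 32.93×0.056135 = 2.8485.
N = 146000/2.8485 = 51254.9.

51255 cells per mL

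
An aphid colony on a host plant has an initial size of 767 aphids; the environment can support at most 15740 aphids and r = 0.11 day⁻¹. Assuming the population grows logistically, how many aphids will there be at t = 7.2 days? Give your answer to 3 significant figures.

1600 aphids

A = (K − N₀)/N₀ = (15740 − 767)/767 = 19.522.
N(t) = K/(1 + A·e^(−rt)) = 15740/(1 + 19.522×e^(−0.11×7.2)).
e^(−0.792) = 0.45294; denominator = 1 + 19.522×0.45294 = 9.842.
N = 15740/9.842 = 1599.26.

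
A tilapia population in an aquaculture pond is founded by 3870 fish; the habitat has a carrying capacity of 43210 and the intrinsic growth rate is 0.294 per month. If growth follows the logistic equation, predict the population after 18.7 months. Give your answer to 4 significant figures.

41480 fish

A = (K − N₀)/N₀ = (43210 − 3870)/3870 = 10.165.
N(t) = K/(1 + A·e^(−rt)) = 43210/(1 + 10.165×e^(−0.294×18.7)).
e^(−5.498) = 0.0040958; denominator = 1 + 10.165×0.0040958 = 1.0416.
N = 43210/1.0416 = 41482.9.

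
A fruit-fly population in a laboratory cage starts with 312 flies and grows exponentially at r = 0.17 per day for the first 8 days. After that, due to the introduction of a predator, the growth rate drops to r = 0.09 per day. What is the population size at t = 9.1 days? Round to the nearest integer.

Phase 1: N(8) = 312·e^(0.17×8) = 312·e^1.36 = 1215.61.
Phase 2 runs for 9.1 − 8 = 1.1 days at r = 0.09.
N(9.1) = 1215.61·e^(0.09×1.1) = 1215.61·e^0.099 = 1342.12.

1342 flies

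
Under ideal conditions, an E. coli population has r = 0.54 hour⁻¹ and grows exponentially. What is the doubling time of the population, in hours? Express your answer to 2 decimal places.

Doubling time t_d = ln(2)/r = 0.6931/0.54 = 1.2836.

1.28 hours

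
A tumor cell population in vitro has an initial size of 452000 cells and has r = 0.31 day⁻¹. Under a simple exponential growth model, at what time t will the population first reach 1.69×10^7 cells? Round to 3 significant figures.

Set N₀·e^(rt) = 1.69×10^7: e^(0.31·t) = 1.69×10^7/452000 = 37.389.
0.31·t = ln(37.389) = 3.6214, so t = 3.6214/0.31 = 11.682.

11.7 days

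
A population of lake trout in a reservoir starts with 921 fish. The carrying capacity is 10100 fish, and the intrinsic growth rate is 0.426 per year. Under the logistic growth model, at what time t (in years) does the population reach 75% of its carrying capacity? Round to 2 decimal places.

7.98 years

A = (K − N₀)/N₀ = (10100 − 921)/921 = 9.9663.
Solve 10100/(1 + 9.9663·e^(−0.426t)) = 7575: 1 + 9.9663·e^(−0.426t) = 1.3333, so e^(−0.426t) = 0.0334459.
−0.426·t = ln(0.0334459) = -3.3978, so t = 3.3978/0.426 = 7.9761.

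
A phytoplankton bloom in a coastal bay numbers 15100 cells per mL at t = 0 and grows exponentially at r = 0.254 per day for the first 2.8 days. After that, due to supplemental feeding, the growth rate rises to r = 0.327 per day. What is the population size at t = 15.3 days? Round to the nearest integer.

1832424 cells per mL

Phase 1: N(2.8) = 15100·e^(0.254×2.8) = 15100·e^0.7112 = 30750.1.
Phase 2 runs for 15.3 − 2.8 = 12.5 days at r = 0.327.
N(15.3) = 30750.1·e^(0.327×12.5) = 30750.1·e^4.088 = 1.832424×10^6.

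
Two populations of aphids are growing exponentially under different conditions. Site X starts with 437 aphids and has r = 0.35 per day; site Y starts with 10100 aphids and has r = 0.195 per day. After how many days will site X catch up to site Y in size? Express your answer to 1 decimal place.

20.3 days

Set 437·e^(0.35t) = 10100·e^(0.195t).
e^((0.35 − 0.195)t) = 10100/437 → e^(0.155·t) = 23.112.
0.155·t = ln(23.112) = 3.1404, so t = 3.1404/0.155 = 20.26.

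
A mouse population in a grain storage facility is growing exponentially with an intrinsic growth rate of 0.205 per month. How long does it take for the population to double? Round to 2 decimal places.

Doubling time t_d = ln(2)/r = 0.6931/0.205 = 3.3812.

3.38 months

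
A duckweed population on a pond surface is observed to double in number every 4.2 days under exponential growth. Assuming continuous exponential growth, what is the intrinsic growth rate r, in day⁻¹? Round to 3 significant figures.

r = ln(2)/t_d = 0.6931/4.2 = 0.16504.

0.165 per day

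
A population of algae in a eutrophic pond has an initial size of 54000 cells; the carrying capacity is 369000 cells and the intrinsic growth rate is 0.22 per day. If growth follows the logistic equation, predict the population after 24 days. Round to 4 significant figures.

A = (K − N₀)/N₀ = (369000 − 54000)/54000 = 5.8333.
N(t) = K/(1 + A·e^(−rt)) = 369000/(1 + 5.8333×e^(−0.22×24)).
e^(−5.28) = 0.0050924; denominator = 1 + 5.8333×0.0050924 = 1.0297.
N = 369000/1.0297 = 358355.

358400 cells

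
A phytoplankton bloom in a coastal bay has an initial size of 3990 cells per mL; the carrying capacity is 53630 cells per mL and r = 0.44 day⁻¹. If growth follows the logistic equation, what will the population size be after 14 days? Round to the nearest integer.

A = (K − N₀)/N₀ = (53630 − 3990)/3990 = 12.441.
N(t) = K/(1 + A·e^(−rt)) = 53630/(1 + 12.441×e^(−0.44×14)).
e^(−6.16) = 0.0021123; denominator = 1 + 12.441×0.0021123 = 1.0263.
N = 53630/1.0263 = 52256.8.

52257 cells per mL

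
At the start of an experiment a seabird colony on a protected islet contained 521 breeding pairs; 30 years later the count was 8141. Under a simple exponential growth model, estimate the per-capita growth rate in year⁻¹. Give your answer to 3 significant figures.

0.0916 per year

From N(t) = N₀·e^(rt): e^(r·30) = 8141/521 = 15.626.
r·30 = ln(15.626) = 2.7489, so r = 2.7489/30 = 0.091631.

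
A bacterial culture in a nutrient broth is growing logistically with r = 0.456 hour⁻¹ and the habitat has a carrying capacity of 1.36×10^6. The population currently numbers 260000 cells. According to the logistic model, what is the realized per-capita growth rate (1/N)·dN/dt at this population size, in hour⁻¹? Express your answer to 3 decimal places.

(1/N)·dN/dt = r(1 − N/K) = 0.456 × (1 − 260000/1.36×10^6).
= 0.456 × 0.80882 = 0.36882.

0.369 per hour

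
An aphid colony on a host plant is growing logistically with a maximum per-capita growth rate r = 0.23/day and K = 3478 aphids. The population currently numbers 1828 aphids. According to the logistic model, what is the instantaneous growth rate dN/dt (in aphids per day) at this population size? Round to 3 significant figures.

199 aphids per day

dN/dt = rN(1 − N/K) = 0.23 × 1828 × (1 − 1828/3478).
1 − 1828/3478 = 0.47441; dN/dt = 0.23 × 1828 × 0.47441 = 199.46.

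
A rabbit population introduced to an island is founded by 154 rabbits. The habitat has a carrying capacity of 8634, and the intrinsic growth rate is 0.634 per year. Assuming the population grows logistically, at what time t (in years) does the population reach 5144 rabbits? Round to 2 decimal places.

A = (K − N₀)/N₀ = (8634 − 154)/154 = 55.065.
Solve 8634/(1 + 55.065·e^(−0.634t)) = 5144: 1 + 55.065·e^(−0.634t) = 1.6785, so e^(−0.634t) = 0.0123211.
−0.634·t = ln(0.0123211) = -4.3964, so t = 4.3964/0.634 = 6.9345.

6.93 years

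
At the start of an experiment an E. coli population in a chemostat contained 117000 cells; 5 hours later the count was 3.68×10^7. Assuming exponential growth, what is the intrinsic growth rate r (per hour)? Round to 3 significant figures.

1.15 per hour

From N(t) = N₀·e^(rt): e^(r·5) = 3.68×10^7/117000 = 314.53.
r·5 = ln(314.53) = 5.7511, so r = 5.7511/5 = 1.1502.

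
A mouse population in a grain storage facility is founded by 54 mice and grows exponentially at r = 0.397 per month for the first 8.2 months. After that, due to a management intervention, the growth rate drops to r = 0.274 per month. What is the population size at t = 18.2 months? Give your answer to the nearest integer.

Phase 1: N(8.2) = 54·e^(0.397×8.2) = 54·e^3.255 = 1400.22.
Phase 2 runs for 18.2 − 8.2 = 10 months at r = 0.274.
N(18.2) = 1400.22·e^(0.274×10) = 1400.22·e^2.74 = 21685.2.

21685 mice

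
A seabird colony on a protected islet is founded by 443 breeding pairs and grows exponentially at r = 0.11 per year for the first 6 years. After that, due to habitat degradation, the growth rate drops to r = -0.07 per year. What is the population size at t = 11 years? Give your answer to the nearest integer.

604 breeding pairs

Phase 1: N(6) = 443·e^(0.11×6) = 443·e^0.66 = 857.113.
Phase 2 runs for 11 − 6 = 5 years at r = -0.07.
N(11) = 857.113·e^(-0.07×5) = 857.113·e^-0.35 = 603.997.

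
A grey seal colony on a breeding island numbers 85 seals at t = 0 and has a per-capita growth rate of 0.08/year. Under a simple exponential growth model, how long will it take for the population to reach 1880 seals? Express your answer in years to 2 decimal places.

38.70 years

Set N₀·e^(rt) = 1880: e^(0.08·t) = 1880/85 = 22.118.
0.08·t = ln(22.118) = 3.0964, so t = 3.0964/0.08 = 38.705.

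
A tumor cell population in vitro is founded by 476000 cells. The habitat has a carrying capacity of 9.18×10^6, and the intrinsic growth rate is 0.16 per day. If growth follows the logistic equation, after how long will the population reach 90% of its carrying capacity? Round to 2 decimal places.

A = (K − N₀)/N₀ = (9.18×10^6 − 476000)/476000 = 18.286.
Solve 9.18×10^6/(1 + 18.286·e^(−0.16t)) = 8.262×10^6: 1 + 18.286·e^(−0.16t) = 1.1111, so e^(−0.16t) = 0.00607639.
−0.16·t = ln(0.00607639) = -5.1033, so t = 5.1033/0.16 = 31.896.

31.90 days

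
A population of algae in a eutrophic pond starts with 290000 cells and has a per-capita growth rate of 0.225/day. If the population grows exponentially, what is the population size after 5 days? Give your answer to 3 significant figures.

N(t) = N₀·e^(rt) = 290000 × e^(0.225×5) = 290000 × e^1.125.
e^1.125 ≈ 3.0802, so N ≈ 290000 × 3.0802 = 893263.

893000 cells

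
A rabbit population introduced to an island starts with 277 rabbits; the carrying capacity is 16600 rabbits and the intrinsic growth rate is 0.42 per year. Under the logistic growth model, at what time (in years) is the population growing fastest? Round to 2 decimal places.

9.71 years

Logistic growth is fastest at N = K/2 = 8300.
A = (K − N₀)/N₀ = 58.928. Set K/(1 + A·e^(−rt)) = K/2 → A·e^(−rt) = 1.
e^(−0.42t) = 1/58.928 = 0.0169699, so t = ln(58.928)/0.42 = 4.0763/0.42 = 9.7055.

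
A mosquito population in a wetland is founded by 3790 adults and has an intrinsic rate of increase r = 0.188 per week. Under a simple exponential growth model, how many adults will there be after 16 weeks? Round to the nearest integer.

N(t) = N₀·e^(rt) = 3790 × e^(0.188×16) = 3790 × e^3.008.
e^3.008 ≈ 20.247, so N ≈ 3790 × 20.247 = 76735.6.

76736 adults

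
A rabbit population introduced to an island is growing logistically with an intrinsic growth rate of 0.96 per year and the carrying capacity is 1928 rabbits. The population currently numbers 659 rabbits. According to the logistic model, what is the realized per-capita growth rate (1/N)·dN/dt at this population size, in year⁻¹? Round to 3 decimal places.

(1/N)·dN/dt = r(1 − N/K) = 0.96 × (1 − 659/1928).
= 0.96 × 0.6582 = 0.63187.

0.632 per year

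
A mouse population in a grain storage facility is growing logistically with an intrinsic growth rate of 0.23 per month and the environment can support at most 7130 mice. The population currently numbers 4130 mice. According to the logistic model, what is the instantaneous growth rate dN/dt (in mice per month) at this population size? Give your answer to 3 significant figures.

dN/dt = rN(1 − N/K) = 0.23 × 4130 × (1 − 4130/7130).
1 − 4130/7130 = 0.42076; dN/dt = 0.23 × 4130 × 0.42076 = 399.68.

400 mice per month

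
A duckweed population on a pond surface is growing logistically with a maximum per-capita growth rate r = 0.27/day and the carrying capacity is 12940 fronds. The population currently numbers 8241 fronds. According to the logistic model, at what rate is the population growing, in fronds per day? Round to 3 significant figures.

dN/dt = rN(1 − N/K) = 0.27 × 8241 × (1 − 8241/12940).
1 − 8241/12940 = 0.36314; dN/dt = 0.27 × 8241 × 0.36314 = 808.01.

808 fronds per day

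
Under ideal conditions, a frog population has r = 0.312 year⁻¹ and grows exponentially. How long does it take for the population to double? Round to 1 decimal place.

Doubling time t_d = ln(2)/r = 0.6931/0.312 = 2.2216.

2.2 years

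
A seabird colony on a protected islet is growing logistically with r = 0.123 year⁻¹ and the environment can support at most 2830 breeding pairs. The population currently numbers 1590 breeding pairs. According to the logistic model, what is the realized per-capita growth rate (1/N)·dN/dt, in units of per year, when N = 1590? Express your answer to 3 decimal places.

(1/N)·dN/dt = r(1 − N/K) = 0.123 × (1 − 1590/2830).
= 0.123 × 0.43816 = 0.053894.

0.054 per year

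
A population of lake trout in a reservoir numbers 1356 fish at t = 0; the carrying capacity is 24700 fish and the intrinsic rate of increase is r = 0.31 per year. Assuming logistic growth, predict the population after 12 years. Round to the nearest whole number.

A = (K − N₀)/N₀ = (24700 − 1356)/1356 = 17.215.
N(t) = K/(1 + A·e^(−rt)) = 24700/(1 + 17.215×e^(−0.31×12)).
e^(−3.72) = 0.024234; denominator = 1 + 17.215×0.024234 = 1.4172.
N = 24700/1.4172 = 17428.8.

17429 fish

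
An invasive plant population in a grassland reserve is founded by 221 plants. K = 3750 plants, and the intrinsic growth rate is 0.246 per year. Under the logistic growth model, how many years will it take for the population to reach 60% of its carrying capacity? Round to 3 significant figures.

A = (K − N₀)/N₀ = (3750 − 221)/221 = 15.968.
Solve 3750/(1 + 15.968·e^(−0.246t)) = 2250: 1 + 15.968·e^(−0.246t) = 1.6667, so e^(−0.246t) = 0.0417493.
−0.246·t = ln(0.0417493) = -3.1761, so t = 3.1761/0.246 = 12.911.

12.9 years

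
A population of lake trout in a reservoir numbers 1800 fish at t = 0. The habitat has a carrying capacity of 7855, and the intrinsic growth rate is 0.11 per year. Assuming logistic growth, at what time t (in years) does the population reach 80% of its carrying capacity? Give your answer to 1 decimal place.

A = (K − N₀)/N₀ = (7855 − 1800)/1800 = 3.3639.
Solve 7855/(1 + 3.3639·e^(−0.11t)) = 6284: 1 + 3.3639·e^(−0.11t) = 1.25, so e^(−0.11t) = 0.0743187.
−0.11·t = ln(0.0743187) = -2.5994, so t = 2.5994/0.11 = 23.631.

23.6 years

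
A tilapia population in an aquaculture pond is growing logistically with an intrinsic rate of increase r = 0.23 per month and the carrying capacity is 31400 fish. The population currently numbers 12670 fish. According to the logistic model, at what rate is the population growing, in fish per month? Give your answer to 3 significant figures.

dN/dt = rN(1 − N/K) = 0.23 × 12670 × (1 − 12670/31400).
1 − 12670/31400 = 0.5965; dN/dt = 0.23 × 12670 × 0.5965 = 1738.3.

1740 fish per month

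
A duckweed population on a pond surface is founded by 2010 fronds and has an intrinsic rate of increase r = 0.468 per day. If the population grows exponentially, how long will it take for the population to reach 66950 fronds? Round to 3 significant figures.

7.49 days

Set N₀·e^(rt) = 66950: e^(0.468·t) = 66950/2010 = 33.308.
0.468·t = ln(33.308) = 3.5058, so t = 3.5058/0.468 = 7.491.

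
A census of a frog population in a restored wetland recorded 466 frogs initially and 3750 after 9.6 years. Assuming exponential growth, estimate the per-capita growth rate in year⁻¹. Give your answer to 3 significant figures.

From N(t) = N₀·e^(rt): e^(r·9.6) = 3750/466 = 8.0472.
r·9.6 = ln(8.0472) = 2.0853, so r = 2.0853/9.6 = 0.21722.

0.217 per year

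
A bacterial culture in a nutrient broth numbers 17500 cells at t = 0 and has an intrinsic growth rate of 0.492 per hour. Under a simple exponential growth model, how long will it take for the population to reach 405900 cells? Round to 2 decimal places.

Set N₀·e^(rt) = 405900: e^(0.492·t) = 405900/17500 = 23.194.
0.492·t = ln(23.194) = 3.1439, so t = 3.1439/0.492 = 6.3901.

6.39 hours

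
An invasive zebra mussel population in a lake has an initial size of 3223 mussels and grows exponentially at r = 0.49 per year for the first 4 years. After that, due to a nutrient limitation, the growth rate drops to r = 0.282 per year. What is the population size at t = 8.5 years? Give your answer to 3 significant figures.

Phase 1: N(4) = 3223·e^(0.49×4) = 3223·e^1.96 = 22881.1.
Phase 2 runs for 8.5 − 4 = 4.5 years at r = 0.282.
N(8.5) = 22881.1·e^(0.282×4.5) = 22881.1·e^1.269 = 81394.9.

81400 mussels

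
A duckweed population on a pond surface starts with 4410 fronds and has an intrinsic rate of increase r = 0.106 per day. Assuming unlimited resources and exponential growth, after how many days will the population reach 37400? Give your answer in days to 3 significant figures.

Set N₀·e^(rt) = 37400: e^(0.106·t) = 37400/4410 = 8.4807.
0.106·t = ln(8.4807) = 2.1378, so t = 2.1378/0.106 = 20.168.

20.2 days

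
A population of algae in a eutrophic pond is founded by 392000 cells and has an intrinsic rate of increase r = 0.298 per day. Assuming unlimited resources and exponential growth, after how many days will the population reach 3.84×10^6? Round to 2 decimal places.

Set N₀·e^(rt) = 3.84×10^6: e^(0.298·t) = 3.84×10^6/392000 = 9.7959.
0.298·t = ln(9.7959) = 2.282, so t = 2.282/0.298 = 7.6576.

7.66 days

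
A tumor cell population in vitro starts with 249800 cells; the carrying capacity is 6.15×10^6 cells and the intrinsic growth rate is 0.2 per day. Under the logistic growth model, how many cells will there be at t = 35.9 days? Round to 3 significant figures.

A = (K − N₀)/N₀ = (6.15×10^6 − 249800)/249800 = 23.62.
N(t) = K/(1 + A·e^(−rt)) = 6.15×10^6/(1 + 23.62×e^(−0.2×35.9)).
e^(−7.18) = 0.00076167; denominator = 1 + 23.62×0.00076167 = 1.018.
N = 6.15×10^6/1.018 = 6.041315×10^6.

6040000 cells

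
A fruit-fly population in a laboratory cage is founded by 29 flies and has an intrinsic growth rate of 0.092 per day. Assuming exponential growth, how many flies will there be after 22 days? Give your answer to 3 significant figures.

N(t) = N₀·e^(rt) = 29 × e^(0.092×22) = 29 × e^2.024.
e^2.024 ≈ 7.5685, so N ≈ 29 × 7.5685 = 219.488.

219 flies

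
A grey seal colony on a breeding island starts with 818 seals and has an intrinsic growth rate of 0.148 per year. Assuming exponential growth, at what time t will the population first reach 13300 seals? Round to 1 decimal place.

18.8 years

Set N₀·e^(rt) = 13300: e^(0.148·t) = 13300/818 = 16.259.
0.148·t = ln(16.259) = 2.7887, so t = 2.7887/0.148 = 18.842.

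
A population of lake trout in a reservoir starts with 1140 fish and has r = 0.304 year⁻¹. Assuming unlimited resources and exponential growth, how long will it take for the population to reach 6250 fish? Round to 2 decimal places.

5.60 years

Set N₀·e^(rt) = 6250: e^(0.304·t) = 6250/1140 = 5.4825.
0.304·t = ln(5.4825) = 1.7016, so t = 1.7016/0.304 = 5.5972.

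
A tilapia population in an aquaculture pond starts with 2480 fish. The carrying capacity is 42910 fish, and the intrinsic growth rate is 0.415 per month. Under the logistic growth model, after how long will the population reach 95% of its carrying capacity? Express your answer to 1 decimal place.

13.8 months

A = (K − N₀)/N₀ = (42910 − 2480)/2480 = 16.302.
Solve 42910/(1 + 16.302·e^(−0.415t)) = 40764.5: 1 + 16.302·e^(−0.415t) = 1.0526, so e^(−0.415t) = 0.00322845.
−0.415·t = ln(0.00322845) = -5.7358, so t = 5.7358/0.415 = 13.821.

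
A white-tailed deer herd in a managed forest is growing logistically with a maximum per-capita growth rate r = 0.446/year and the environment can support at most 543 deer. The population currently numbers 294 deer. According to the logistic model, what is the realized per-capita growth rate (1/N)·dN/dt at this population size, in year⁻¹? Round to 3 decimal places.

0.205 per year

(1/N)·dN/dt = r(1 − N/K) = 0.446 × (1 − 294/543).
= 0.446 × 0.45856 = 0.20452.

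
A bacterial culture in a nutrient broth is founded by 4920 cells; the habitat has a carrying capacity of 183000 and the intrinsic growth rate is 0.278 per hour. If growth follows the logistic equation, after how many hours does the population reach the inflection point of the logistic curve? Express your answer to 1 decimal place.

Logistic growth is fastest at N = K/2 = 91500.
A = (K − N₀)/N₀ = 36.195. Set K/(1 + A·e^(−rt)) = K/2 → A·e^(−rt) = 1.
e^(−0.278t) = 1/36.195 = 0.027628, so t = ln(36.195)/0.278 = 3.5889/0.278 = 12.91.

12.9 hours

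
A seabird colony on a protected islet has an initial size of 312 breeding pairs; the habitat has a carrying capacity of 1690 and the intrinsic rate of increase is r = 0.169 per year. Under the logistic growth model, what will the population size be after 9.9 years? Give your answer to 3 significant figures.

A = (K − N₀)/N₀ = (1690 − 312)/312 = 4.4167.
N(t) = K/(1 + A·e^(−rt)) = 1690/(1 + 4.4167×e^(−0.169×9.9)).
e^(−1.673) = 0.18766; denominator = 1 + 4.4167×0.18766 = 1.8289.
N = 1690/1.8289 = 924.077.

924 breeding pairs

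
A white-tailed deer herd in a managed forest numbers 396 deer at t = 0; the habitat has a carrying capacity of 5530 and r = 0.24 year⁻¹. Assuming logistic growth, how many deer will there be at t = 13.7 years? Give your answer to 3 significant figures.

A = (K − N₀)/N₀ = (5530 − 396)/396 = 12.965.
N(t) = K/(1 + A·e^(−rt)) = 5530/(1 + 12.965×e^(−0.24×13.7)).
e^(−3.288) = 0.037328; denominator = 1 + 12.965×0.037328 = 1.4839.
N = 5530/1.4839 = 3726.54.

3730 deer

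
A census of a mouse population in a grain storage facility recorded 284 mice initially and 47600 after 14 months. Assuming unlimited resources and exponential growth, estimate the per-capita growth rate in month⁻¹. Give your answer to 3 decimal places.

0.366 per month

From N(t) = N₀·e^(rt): e^(r·14) = 47600/284 = 167.61.
r·14 = ln(167.61) = 5.1216, so r = 5.1216/14 = 0.36583.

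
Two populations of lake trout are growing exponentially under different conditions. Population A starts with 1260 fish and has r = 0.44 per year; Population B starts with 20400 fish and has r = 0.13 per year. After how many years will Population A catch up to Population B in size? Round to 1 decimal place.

Set 1260·e^(0.44t) = 20400·e^(0.13t).
e^((0.44 − 0.13)t) = 20400/1260 → e^(0.31·t) = 16.19.
0.31·t = ln(16.19) = 2.7844, so t = 2.7844/0.31 = 8.982.

9.0 years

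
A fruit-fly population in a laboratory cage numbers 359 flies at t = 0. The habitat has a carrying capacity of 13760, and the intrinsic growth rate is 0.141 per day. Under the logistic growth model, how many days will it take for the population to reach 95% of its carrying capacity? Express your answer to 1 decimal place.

A = (K − N₀)/N₀ = (13760 − 359)/359 = 37.329.
Solve 13760/(1 + 37.329·e^(−0.141t)) = 13072: 1 + 37.329·e^(−0.141t) = 1.0526, so e^(−0.141t) = 0.00140995.
−0.141·t = ln(0.00140995) = -6.5642, so t = 6.5642/0.141 = 46.555.

46.6 days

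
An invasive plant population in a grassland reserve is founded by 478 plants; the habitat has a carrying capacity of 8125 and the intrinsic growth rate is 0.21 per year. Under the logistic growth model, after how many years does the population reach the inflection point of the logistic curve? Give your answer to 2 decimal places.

13.20 years

Logistic growth is fastest at N = K/2 = 4062.5.
A = (K − N₀)/N₀ = 15.998. Set K/(1 + A·e^(−rt)) = K/2 → A·e^(−rt) = 1.
e^(−0.21t) = 1/15.998 = 0.0625082, so t = ln(15.998)/0.21 = 2.7725/0.21 = 13.202.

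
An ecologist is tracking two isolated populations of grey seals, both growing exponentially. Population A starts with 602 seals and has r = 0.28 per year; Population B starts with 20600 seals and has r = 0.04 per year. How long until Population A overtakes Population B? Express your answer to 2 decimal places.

14.72 years

Set 602·e^(0.28t) = 20600·e^(0.04t).
e^((0.28 − 0.04)t) = 20600/602 → e^(0.24·t) = 34.219.
0.24·t = ln(34.219) = 3.5328, so t = 3.5328/0.24 = 14.72.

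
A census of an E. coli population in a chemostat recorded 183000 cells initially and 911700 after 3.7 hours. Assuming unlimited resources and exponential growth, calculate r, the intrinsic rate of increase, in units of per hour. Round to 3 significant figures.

From N(t) = N₀·e^(rt): e^(r·3.7) = 911700/183000 = 4.982.
r·3.7 = ln(4.982) = 1.6058, so r = 1.6058/3.7 = 0.43401.

0.434 per hour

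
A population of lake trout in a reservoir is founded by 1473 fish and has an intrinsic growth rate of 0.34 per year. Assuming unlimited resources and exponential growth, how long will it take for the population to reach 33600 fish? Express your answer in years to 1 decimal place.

Set N₀·e^(rt) = 33600: e^(0.34·t) = 33600/1473 = 22.811.
0.34·t = ln(22.811) = 3.1272, so t = 3.1272/0.34 = 9.1977.

9.2 years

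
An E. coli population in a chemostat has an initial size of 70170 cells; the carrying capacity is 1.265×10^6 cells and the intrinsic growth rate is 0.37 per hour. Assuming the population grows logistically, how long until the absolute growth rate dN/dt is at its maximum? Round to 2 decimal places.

Logistic growth is fastest at N = K/2 = 632500.
A = (K − N₀)/N₀ = 17.028. Set K/(1 + A·e^(−rt)) = K/2 → A·e^(−rt) = 1.
e^(−0.37t) = 1/17.028 = 0.058728, so t = ln(17.028)/0.37 = 2.8348/0.37 = 7.6617.

7.66 hours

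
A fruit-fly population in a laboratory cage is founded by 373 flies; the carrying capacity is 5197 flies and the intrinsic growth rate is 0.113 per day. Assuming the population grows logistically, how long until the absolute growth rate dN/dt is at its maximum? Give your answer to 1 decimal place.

Logistic growth is fastest at N = K/2 = 2598.5.
A = (K − N₀)/N₀ = 12.933. Set K/(1 + A·e^(−rt)) = K/2 → A·e^(−rt) = 1.
e^(−0.113t) = 1/12.933 = 0.0773217, so t = ln(12.933)/0.113 = 2.5598/0.113 = 22.653.

22.7 days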